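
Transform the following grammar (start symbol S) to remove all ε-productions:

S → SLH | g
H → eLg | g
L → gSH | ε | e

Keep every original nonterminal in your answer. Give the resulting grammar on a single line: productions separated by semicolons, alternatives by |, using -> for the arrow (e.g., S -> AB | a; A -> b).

S -> g | SH | SLH; H -> g | eg | eLg; L -> e | gSH

Nullable set: {L}.
S -> SLH: L nullable, giving SH | SLH.
H -> eLg: L nullable, giving eLg | eg.
Drop L -> ε.
Unchanged (no nullable symbols): S -> g; H -> g; L -> e; L -> gSH.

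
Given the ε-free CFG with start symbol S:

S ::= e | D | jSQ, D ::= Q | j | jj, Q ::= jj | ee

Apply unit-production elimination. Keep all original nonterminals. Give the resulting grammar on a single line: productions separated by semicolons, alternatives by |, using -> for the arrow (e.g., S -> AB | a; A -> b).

Unit productions: D->Q, S->D.
Unit pairs (A ⇒* B via units): (D,Q), (S,D), (S,Q).
S: inherits non-unit rules of {D, Q, S} → e | ee | j | jSQ | jj.
D: inherits non-unit rules of {D, Q} → ee | j | jj.
Q: inherits non-unit rules of {Q} → ee | jj.

S -> e | j | ee | jj | jSQ; D -> j | ee | jj; Q -> ee | jj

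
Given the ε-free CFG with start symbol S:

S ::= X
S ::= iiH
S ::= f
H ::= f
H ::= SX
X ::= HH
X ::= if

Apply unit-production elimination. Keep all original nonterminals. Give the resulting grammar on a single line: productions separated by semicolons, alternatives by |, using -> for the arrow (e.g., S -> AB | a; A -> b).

S -> f | HH | if | iiH; H -> f | SX; X -> HH | if

Unit productions: S->X.
Unit pairs (A ⇒* B via units): (S,X).
S: inherits non-unit rules of {S, X} → HH | f | if | iiH.
H: inherits non-unit rules of {H} → SX | f.
X: inherits non-unit rules of {X} → HH | if.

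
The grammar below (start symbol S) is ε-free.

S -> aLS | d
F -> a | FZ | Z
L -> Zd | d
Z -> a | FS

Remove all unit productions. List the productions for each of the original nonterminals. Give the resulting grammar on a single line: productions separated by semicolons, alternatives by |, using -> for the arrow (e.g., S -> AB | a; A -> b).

S -> d | aLS; F -> a | FS | FZ; L -> d | Zd; Z -> a | FS

Unit productions: F->Z.
Unit pairs (A ⇒* B via units): (F,Z).
S: inherits non-unit rules of {S} → aLS | d.
F: inherits non-unit rules of {F, Z} → FS | FZ | a.
L: inherits non-unit rules of {L} → Zd | d.
Z: inherits non-unit rules of {Z} → FS | a.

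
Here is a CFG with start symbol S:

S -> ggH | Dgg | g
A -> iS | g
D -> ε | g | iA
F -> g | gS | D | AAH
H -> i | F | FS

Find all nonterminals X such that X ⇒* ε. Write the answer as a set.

{D, F, H}

Directly nullable (have an ε-rule): {D}.
F is nullable via F -> D (every symbol on the right is already known nullable).
H is nullable via H -> F (every symbol on the right is already known nullable).
Not nullable: A, S — each has a terminal in every rule's right-hand side or depends on a non-nullable symbol.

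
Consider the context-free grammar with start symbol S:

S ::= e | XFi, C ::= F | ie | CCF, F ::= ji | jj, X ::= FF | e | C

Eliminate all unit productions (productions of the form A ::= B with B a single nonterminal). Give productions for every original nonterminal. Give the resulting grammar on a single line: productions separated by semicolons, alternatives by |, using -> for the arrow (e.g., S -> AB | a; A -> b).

Unit productions: C->F, X->C.
Unit pairs (A ⇒* B via units): (C,F), (X,C), (X,F).
S: inherits non-unit rules of {S} → XFi | e.
C: inherits non-unit rules of {C, F} → CCF | ie | ji | jj.
F: inherits non-unit rules of {F} → ji | jj.
X: inherits non-unit rules of {C, F, X} → CCF | FF | e | ie | ji | jj.

S -> e | XFi; C -> ie | ji | jj | CCF; F -> ji | jj; X -> e | FF | ie | ji | jj | CCF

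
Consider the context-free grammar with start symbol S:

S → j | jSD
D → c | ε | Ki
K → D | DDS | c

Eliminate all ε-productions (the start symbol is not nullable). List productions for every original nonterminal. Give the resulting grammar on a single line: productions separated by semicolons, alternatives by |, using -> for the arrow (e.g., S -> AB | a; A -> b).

Nullable set: {D, K}.
S -> jSD: D nullable, giving jS | jSD.
Drop D -> ε.
D -> Ki: K nullable, giving Ki | i.
K -> D: D nullable, giving D.
K -> DDS: D, D nullable, giving DDS | DS | S.
Unchanged (no nullable symbols): S -> j; D -> c; K -> c.

S -> j | jS | jSD; D -> c | i | Ki; K -> D | S | c | DS | DDS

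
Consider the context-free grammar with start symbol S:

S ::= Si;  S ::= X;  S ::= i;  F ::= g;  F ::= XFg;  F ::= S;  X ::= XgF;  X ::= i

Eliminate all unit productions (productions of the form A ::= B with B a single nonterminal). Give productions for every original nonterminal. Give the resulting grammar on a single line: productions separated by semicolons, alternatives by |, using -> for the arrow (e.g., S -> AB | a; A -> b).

S -> i | Si | XgF; F -> g | i | Si | XFg | XgF; X -> i | XgF

Unit productions: F->S, S->X.
Unit pairs (A ⇒* B via units): (F,S), (F,X), (S,X).
S: inherits non-unit rules of {S, X} → Si | XgF | i.
F: inherits non-unit rules of {F, S, X} → Si | XFg | XgF | g | i.
X: inherits non-unit rules of {X} → XgF | i.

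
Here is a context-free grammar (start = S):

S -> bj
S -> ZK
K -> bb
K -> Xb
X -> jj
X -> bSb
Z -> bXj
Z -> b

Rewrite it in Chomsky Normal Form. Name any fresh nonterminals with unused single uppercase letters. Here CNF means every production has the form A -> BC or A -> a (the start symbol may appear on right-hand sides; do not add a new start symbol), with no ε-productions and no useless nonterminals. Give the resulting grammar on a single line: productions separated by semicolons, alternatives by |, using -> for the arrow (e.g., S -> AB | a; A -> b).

S -> AB | ZK; A -> b; B -> j; C -> SA; D -> XB; K -> AA | XA; X -> AC | BB; Z -> b | AD

No ε-productions.
No unit productions to eliminate.
TERM: introduce A -> b, B -> j and substitute in every rule of length ≥2.
BIN: X -> ASA becomes X -> AC, C -> SA; Z -> AXB becomes Z -> AD, D -> XB.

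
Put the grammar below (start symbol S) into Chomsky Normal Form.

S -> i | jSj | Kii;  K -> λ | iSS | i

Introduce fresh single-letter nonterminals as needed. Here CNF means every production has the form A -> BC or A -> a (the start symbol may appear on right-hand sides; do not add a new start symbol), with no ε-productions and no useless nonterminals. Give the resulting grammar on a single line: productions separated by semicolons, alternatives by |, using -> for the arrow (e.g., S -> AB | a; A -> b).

Nullable: {K}; after ε-elimination: S -> i | ii | Kii | jSj; K -> i | iSS.
No unit productions to eliminate.
TERM: introduce A -> i, B -> j and substitute in every rule of length ≥2.
BIN: K -> ASS becomes K -> AC, C -> SS; S -> BSB becomes S -> BD, D -> SB; S -> KAA becomes S -> KE, E -> AA.

S -> i | AA | BD | KE; A -> i; B -> j; C -> SS; D -> SB; E -> AA; K -> i | AC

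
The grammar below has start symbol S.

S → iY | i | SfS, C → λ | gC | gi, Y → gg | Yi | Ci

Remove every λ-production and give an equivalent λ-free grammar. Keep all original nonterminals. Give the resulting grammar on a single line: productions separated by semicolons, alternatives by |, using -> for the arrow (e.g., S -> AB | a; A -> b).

S -> i | iY | SfS; C -> g | gC | gi; Y -> i | Ci | Yi | gg

Nullable set: {C}.
Drop C -> λ.
C -> gC: C nullable, giving g | gC.
Y -> Ci: C nullable, giving Ci | i.
Unchanged (no nullable symbols): S -> SfS; S -> i; S -> iY; C -> gi; Y -> Yi; Y -> gg.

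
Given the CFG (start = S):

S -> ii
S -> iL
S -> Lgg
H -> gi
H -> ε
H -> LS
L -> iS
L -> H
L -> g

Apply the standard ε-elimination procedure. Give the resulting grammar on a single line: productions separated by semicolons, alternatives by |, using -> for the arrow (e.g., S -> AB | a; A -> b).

Nullable set: {H, L}.
S -> Lgg: L nullable, giving Lgg | gg.
S -> iL: L nullable, giving i | iL.
Drop H -> ε.
H -> LS: L nullable, giving LS | S.
L -> H: H nullable, giving H.
Unchanged (no nullable symbols): S -> ii; H -> gi; L -> g; L -> iS.

S -> i | gg | iL | ii | Lgg; H -> S | LS | gi; L -> H | g | iS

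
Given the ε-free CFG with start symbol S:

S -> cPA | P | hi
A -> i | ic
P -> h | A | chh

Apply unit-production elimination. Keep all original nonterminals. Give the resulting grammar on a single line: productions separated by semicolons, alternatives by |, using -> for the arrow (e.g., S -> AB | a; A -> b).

S -> h | i | hi | ic | cPA | chh; A -> i | ic; P -> h | i | ic | chh

Unit productions: P->A, S->P.
Unit pairs (A ⇒* B via units): (P,A), (S,A), (S,P).
S: inherits non-unit rules of {A, P, S} → cPA | chh | h | hi | i | ic.
A: inherits non-unit rules of {A} → i | ic.
P: inherits non-unit rules of {A, P} → chh | h | i | ic.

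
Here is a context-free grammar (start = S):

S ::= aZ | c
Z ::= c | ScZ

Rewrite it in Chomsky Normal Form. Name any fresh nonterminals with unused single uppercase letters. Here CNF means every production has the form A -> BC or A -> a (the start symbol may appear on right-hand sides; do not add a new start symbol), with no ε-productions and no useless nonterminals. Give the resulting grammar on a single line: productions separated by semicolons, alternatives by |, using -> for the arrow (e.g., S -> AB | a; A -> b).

No ε-productions.
No unit productions to eliminate.
TERM: introduce A -> a, B -> c and substitute in every rule of length ≥2.
BIN: Z -> SBZ becomes Z -> SC, C -> BZ.

S -> c | AZ; A -> a; B -> c; C -> BZ; Z -> c | SC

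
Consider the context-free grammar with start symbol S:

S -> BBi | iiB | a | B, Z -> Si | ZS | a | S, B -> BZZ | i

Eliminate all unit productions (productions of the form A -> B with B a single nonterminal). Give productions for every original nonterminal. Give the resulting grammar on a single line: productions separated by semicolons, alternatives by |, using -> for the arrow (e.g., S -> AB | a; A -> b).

Unit productions: S->B, Z->S.
Unit pairs (A ⇒* B via units): (S,B), (Z,B), (Z,S).
S: inherits non-unit rules of {B, S} → BBi | BZZ | a | i | iiB.
B: inherits non-unit rules of {B} → BZZ | i.
Z: inherits non-unit rules of {B, S, Z} → BBi | BZZ | Si | ZS | a | i | iiB.

S -> a | i | BBi | BZZ | iiB; B -> i | BZZ; Z -> a | i | Si | ZS | BBi | BZZ | iiB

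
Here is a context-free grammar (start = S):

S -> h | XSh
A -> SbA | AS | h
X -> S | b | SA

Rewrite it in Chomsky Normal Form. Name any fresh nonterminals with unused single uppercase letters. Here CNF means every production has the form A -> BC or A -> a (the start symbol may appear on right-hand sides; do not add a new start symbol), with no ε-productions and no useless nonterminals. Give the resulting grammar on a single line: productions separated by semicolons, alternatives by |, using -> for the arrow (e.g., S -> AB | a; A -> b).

No ε-productions.
After unit-elimination: S -> h | XSh; A -> h | AS | SbA; X -> b | h | SA | XSh.
TERM: introduce B -> b, C -> h and substitute in every rule of length ≥2.
BIN: A -> SBA becomes A -> SD, D -> BA; S -> XSC becomes S -> XE, E -> SC; X -> XSC becomes X -> XF, F -> SC.

S -> h | XE; A -> h | AS | SD; B -> b; C -> h; D -> BA; E -> SC; F -> SC; X -> b | h | SA | XF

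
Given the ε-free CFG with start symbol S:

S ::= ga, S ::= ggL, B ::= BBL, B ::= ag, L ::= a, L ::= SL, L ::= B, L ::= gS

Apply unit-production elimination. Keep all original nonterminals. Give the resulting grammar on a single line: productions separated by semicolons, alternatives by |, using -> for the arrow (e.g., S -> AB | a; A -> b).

S -> ga | ggL; B -> ag | BBL; L -> a | SL | ag | gS | BBL

Unit productions: L->B.
Unit pairs (A ⇒* B via units): (L,B).
S: inherits non-unit rules of {S} → ga | ggL.
B: inherits non-unit rules of {B} → BBL | ag.
L: inherits non-unit rules of {B, L} → BBL | SL | a | ag | gS.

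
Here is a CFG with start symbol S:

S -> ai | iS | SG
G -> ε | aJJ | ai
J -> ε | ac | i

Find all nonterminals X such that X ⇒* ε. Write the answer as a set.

{G, J}

Directly nullable (have an ε-rule): {G, J}.
Not nullable: S — each has a terminal in every rule's right-hand side or depends on a non-nullable symbol.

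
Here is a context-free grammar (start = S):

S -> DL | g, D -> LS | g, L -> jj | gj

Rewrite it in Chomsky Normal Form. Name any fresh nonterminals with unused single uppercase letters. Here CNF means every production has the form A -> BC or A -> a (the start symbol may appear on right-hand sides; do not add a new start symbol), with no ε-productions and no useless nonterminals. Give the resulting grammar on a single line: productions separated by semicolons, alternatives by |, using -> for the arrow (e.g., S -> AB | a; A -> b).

S -> g | DL; A -> g; B -> j; D -> g | LS; L -> AB | BB

No ε-productions.
No unit productions to eliminate.
TERM: introduce A -> g, B -> j and substitute in every rule of length ≥2.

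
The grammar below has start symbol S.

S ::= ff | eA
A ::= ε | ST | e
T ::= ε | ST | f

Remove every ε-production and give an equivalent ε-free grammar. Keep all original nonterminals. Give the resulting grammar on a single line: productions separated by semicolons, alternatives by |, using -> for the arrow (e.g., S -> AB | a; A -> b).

S -> e | eA | ff; A -> S | e | ST; T -> S | f | ST

Nullable set: {A, T}.
S -> eA: A nullable, giving e | eA.
Drop A -> ε.
A -> ST: T nullable, giving S | ST.
Drop T -> ε.
T -> ST: T nullable, giving S | ST.
Unchanged (no nullable symbols): S -> ff; A -> e; T -> f.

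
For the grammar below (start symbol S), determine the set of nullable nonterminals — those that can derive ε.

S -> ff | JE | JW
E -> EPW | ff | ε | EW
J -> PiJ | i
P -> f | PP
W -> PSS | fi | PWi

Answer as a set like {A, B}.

{E}

Directly nullable (have an ε-rule): {E}.
Not nullable: J, P, S, W — each has a terminal in every rule's right-hand side or depends on a non-nullable symbol.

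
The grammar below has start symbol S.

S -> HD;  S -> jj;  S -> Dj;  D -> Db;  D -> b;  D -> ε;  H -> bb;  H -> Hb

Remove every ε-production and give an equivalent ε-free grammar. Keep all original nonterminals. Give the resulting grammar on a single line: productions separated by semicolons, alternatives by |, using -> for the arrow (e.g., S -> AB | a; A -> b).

Nullable set: {D}.
S -> Dj: D nullable, giving Dj | j.
S -> HD: D nullable, giving H | HD.
Drop D -> ε.
D -> Db: D nullable, giving Db | b.
Unchanged (no nullable symbols): S -> jj; D -> b; H -> Hb; H -> bb.

S -> H | j | Dj | HD | jj; D -> b | Db; H -> Hb | bb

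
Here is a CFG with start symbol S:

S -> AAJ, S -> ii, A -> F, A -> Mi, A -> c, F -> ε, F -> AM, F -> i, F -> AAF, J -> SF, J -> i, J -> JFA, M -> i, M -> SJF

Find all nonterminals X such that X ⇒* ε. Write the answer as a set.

Directly nullable (have an ε-rule): {F}.
A is nullable via A -> F (every symbol on the right is already known nullable).
Not nullable: J, M, S — each has a terminal in every rule's right-hand side or depends on a non-nullable symbol.

{A, F}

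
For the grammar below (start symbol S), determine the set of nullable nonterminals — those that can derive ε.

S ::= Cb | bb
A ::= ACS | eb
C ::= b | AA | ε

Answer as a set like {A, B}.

{C}

Directly nullable (have an ε-rule): {C}.
Not nullable: A, S — each has a terminal in every rule's right-hand side or depends on a non-nullable symbol.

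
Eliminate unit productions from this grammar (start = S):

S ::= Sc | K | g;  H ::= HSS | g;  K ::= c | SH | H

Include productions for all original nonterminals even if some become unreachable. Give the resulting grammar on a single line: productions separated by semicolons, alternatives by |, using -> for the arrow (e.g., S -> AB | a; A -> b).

S -> c | g | SH | Sc | HSS; H -> g | HSS; K -> c | g | SH | HSS

Unit productions: K->H, S->K.
Unit pairs (A ⇒* B via units): (K,H), (S,H), (S,K).
S: inherits non-unit rules of {H, K, S} → HSS | SH | Sc | c | g.
H: inherits non-unit rules of {H} → HSS | g.
K: inherits non-unit rules of {H, K} → HSS | SH | c | g.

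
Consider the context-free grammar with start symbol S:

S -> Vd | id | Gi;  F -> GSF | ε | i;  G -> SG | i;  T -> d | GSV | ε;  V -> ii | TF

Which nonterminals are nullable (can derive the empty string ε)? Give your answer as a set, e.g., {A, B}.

Directly nullable (have an ε-rule): {F, T}.
V is nullable via V -> TF (every symbol on the right is already known nullable).
Not nullable: G, S — each has a terminal in every rule's right-hand side or depends on a non-nullable symbol.

{F, T, V}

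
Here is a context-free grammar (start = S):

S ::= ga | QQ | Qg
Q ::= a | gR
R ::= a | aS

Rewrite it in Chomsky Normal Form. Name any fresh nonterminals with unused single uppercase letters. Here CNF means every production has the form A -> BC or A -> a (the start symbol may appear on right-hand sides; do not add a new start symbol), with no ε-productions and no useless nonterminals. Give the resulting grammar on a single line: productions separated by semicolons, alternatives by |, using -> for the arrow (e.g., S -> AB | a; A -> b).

S -> AB | QA | QQ; A -> g; B -> a; Q -> a | AR; R -> a | BS

No ε-productions.
No unit productions to eliminate.
TERM: introduce B -> a, A -> g and substitute in every rule of length ≥2.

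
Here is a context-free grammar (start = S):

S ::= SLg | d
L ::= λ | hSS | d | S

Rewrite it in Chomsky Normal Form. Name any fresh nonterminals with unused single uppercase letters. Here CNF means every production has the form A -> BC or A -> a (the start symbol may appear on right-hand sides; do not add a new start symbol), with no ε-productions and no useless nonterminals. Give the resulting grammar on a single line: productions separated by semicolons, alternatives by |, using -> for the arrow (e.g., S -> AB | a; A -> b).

Nullable: {L}; after ε-elimination: S -> d | Sg | SLg; L -> S | d | hSS.
After unit-elimination: S -> d | Sg | SLg; L -> d | Sg | SLg | hSS.
TERM: introduce A -> g, B -> h and substitute in every rule of length ≥2.
BIN: L -> BSS becomes L -> BC, C -> SS; L -> SLA becomes L -> SD, D -> LA; S -> SLA becomes S -> SE, E -> LA.

S -> d | SA | SE; A -> g; B -> h; C -> SS; D -> LA; E -> LA; L -> d | BC | SA | SD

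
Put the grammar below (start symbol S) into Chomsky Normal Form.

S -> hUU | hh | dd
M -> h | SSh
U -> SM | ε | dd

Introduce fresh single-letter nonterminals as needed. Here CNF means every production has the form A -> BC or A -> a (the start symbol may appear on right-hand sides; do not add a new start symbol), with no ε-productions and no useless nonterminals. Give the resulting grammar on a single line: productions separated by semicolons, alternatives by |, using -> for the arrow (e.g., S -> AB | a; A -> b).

Nullable: {U}; after ε-elimination: S -> h | dd | hU | hh | hUU; M -> h | SSh; U -> SM | dd.
No unit productions to eliminate.
TERM: introduce B -> d, A -> h and substitute in every rule of length ≥2.
BIN: M -> SSA becomes M -> SC, C -> SA; S -> AUU becomes S -> AD, D -> UU.

S -> h | AA | AD | AU | BB; A -> h; B -> d; C -> SA; D -> UU; M -> h | SC; U -> BB | SM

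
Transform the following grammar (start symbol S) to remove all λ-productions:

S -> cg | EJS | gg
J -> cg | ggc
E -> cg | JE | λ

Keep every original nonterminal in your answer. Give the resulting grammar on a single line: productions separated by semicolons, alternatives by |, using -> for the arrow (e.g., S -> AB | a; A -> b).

Nullable set: {E}.
S -> EJS: E nullable, giving EJS | JS.
Drop E -> λ.
E -> JE: E nullable, giving J | JE.
Unchanged (no nullable symbols): S -> cg; S -> gg; E -> cg; J -> cg; J -> ggc.

S -> JS | cg | gg | EJS; E -> J | JE | cg; J -> cg | ggc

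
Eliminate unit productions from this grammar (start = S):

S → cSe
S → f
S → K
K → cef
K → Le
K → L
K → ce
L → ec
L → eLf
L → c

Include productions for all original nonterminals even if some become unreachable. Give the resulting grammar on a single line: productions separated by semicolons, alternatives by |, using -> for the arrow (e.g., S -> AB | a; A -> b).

S -> c | f | Le | ce | ec | cSe | cef | eLf; K -> c | Le | ce | ec | cef | eLf; L -> c | ec | eLf

Unit productions: K->L, S->K.
Unit pairs (A ⇒* B via units): (K,L), (S,K), (S,L).
S: inherits non-unit rules of {K, L, S} → Le | c | cSe | ce | cef | eLf | ec | f.
K: inherits non-unit rules of {K, L} → Le | c | ce | cef | eLf | ec.
L: inherits non-unit rules of {L} → c | eLf | ec.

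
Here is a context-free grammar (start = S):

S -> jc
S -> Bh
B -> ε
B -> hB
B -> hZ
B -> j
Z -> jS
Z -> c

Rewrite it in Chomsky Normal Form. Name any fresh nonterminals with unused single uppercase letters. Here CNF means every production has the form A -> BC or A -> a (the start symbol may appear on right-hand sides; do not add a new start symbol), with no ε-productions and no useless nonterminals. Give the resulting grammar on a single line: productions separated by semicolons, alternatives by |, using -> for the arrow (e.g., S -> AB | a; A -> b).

Nullable: {B}; after ε-elimination: S -> h | Bh | jc; B -> h | j | hB | hZ; Z -> c | jS.
No unit productions to eliminate.
TERM: introduce D -> c, A -> h, C -> j and substitute in every rule of length ≥2.

S -> h | BA | CD; A -> h; B -> h | j | AB | AZ; C -> j; D -> c; Z -> c | CS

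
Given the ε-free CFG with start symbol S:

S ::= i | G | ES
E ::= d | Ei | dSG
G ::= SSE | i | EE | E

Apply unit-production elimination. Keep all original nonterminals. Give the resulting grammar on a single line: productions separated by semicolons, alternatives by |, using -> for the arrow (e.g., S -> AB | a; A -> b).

S -> d | i | EE | ES | Ei | SSE | dSG; E -> d | Ei | dSG; G -> d | i | EE | Ei | SSE | dSG

Unit productions: G->E, S->G.
Unit pairs (A ⇒* B via units): (G,E), (S,E), (S,G).
S: inherits non-unit rules of {E, G, S} → EE | ES | Ei | SSE | d | dSG | i.
E: inherits non-unit rules of {E} → Ei | d | dSG.
G: inherits non-unit rules of {E, G} → EE | Ei | SSE | d | dSG | i.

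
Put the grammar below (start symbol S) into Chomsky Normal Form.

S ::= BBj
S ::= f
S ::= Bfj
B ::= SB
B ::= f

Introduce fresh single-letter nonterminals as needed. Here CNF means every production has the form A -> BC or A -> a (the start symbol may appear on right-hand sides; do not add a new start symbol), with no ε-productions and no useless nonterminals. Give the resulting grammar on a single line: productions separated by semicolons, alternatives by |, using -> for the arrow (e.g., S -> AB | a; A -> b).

No ε-productions.
No unit productions to eliminate.
TERM: introduce C -> f, A -> j and substitute in every rule of length ≥2.
BIN: S -> BBA becomes S -> BD, D -> BA; S -> BCA becomes S -> BE, E -> CA.

S -> f | BD | BE; A -> j; B -> f | SB; C -> f; D -> BA; E -> CA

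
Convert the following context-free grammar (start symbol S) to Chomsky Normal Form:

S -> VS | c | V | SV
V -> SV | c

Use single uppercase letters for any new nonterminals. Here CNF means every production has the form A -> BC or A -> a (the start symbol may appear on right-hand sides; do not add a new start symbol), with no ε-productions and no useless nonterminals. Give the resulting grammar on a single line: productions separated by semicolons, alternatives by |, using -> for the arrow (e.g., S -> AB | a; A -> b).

No ε-productions.
After unit-elimination: S -> c | SV | VS; V -> c | SV.

S -> c | SV | VS; V -> c | SV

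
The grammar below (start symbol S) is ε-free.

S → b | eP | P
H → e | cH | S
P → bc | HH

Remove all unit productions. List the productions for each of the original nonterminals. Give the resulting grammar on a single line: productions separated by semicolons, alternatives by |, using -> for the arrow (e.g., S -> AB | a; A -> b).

Unit productions: H->S, S->P.
Unit pairs (A ⇒* B via units): (H,P), (H,S), (S,P).
S: inherits non-unit rules of {P, S} → HH | b | bc | eP.
H: inherits non-unit rules of {H, P, S} → HH | b | bc | cH | e | eP.
P: inherits non-unit rules of {P} → HH | bc.

S -> b | HH | bc | eP; H -> b | e | HH | bc | cH | eP; P -> HH | bc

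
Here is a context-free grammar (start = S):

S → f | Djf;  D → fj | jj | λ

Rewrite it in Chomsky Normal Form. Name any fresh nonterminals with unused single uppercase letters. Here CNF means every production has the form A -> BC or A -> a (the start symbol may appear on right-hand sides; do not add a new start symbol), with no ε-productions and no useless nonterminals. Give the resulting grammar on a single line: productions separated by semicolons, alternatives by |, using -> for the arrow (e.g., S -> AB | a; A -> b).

S -> f | BA | DC; A -> f; B -> j; C -> BA; D -> AB | BB

Nullable: {D}; after ε-elimination: S -> f | jf | Djf; D -> fj | jj.
No unit productions to eliminate.
TERM: introduce A -> f, B -> j and substitute in every rule of length ≥2.
BIN: S -> DBA becomes S -> DC, C -> BA.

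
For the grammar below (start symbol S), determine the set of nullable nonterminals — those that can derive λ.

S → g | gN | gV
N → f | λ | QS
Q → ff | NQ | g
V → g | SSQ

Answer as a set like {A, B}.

Directly nullable (have an ε-rule): {N}.
Not nullable: Q, S, V — each has a terminal in every rule's right-hand side or depends on a non-nullable symbol.

{N}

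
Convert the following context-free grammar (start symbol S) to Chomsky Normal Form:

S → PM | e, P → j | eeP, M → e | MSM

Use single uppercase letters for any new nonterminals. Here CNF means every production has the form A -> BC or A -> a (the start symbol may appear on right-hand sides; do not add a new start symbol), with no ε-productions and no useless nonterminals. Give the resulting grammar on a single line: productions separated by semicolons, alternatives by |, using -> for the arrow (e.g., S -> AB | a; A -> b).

S -> e | PM; A -> e; B -> SM; C -> AP; M -> e | MB; P -> j | AC

No ε-productions.
No unit productions to eliminate.
TERM: introduce A -> e and substitute in every rule of length ≥2.
BIN: M -> MSM becomes M -> MB, B -> SM; P -> AAP becomes P -> AC, C -> AP.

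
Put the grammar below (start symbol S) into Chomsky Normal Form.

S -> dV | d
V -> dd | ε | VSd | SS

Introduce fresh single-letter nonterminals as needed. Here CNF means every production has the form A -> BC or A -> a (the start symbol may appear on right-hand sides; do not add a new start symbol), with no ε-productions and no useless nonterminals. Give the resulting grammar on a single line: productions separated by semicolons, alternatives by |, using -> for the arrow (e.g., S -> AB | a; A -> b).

Nullable: {V}; after ε-elimination: S -> d | dV; V -> SS | Sd | dd | VSd.
No unit productions to eliminate.
TERM: introduce A -> d and substitute in every rule of length ≥2.
BIN: V -> VSA becomes V -> VB, B -> SA.

S -> d | AV; A -> d; B -> SA; V -> AA | SA | SS | VB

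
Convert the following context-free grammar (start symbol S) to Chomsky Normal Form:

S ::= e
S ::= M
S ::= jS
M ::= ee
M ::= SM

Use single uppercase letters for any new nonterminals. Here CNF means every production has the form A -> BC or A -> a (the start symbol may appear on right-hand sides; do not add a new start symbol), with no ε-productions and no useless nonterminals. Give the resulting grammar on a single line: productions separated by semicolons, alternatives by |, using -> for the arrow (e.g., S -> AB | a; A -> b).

S -> e | AA | BS | SM; A -> e; B -> j; M -> AA | SM

No ε-productions.
After unit-elimination: S -> e | SM | ee | jS; M -> SM | ee.
TERM: introduce A -> e, B -> j and substitute in every rule of length ≥2.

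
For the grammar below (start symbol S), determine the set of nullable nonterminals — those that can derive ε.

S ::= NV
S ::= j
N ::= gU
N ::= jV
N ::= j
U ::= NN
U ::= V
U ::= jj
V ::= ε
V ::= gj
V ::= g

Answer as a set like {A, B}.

{U, V}

Directly nullable (have an ε-rule): {V}.
U is nullable via U -> V (every symbol on the right is already known nullable).
Not nullable: N, S — each has a terminal in every rule's right-hand side or depends on a non-nullable symbol.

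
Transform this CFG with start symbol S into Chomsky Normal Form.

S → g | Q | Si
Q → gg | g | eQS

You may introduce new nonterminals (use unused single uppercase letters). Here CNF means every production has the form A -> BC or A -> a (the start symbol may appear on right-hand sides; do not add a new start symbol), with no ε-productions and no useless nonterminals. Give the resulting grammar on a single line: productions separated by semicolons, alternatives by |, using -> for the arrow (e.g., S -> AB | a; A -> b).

No ε-productions.
After unit-elimination: S -> g | Si | gg | eQS; Q -> g | gg | eQS.
TERM: introduce A -> e, B -> g, C -> i and substitute in every rule of length ≥2.
BIN: Q -> AQS becomes Q -> AD, D -> QS; S -> AQS becomes S -> AE, E -> QS.

S -> g | AE | BB | SC; A -> e; B -> g; C -> i; D -> QS; E -> QS; Q -> g | AD | BB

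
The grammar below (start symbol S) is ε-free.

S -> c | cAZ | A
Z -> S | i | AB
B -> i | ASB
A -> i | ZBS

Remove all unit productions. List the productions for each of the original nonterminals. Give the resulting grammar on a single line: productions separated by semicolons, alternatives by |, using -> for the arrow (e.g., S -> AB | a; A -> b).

S -> c | i | ZBS | cAZ; A -> i | ZBS; B -> i | ASB; Z -> c | i | AB | ZBS | cAZ

Unit productions: S->A, Z->S.
Unit pairs (A ⇒* B via units): (S,A), (Z,A), (Z,S).
S: inherits non-unit rules of {A, S} → ZBS | c | cAZ | i.
A: inherits non-unit rules of {A} → ZBS | i.
B: inherits non-unit rules of {B} → ASB | i.
Z: inherits non-unit rules of {A, S, Z} → AB | ZBS | c | cAZ | i.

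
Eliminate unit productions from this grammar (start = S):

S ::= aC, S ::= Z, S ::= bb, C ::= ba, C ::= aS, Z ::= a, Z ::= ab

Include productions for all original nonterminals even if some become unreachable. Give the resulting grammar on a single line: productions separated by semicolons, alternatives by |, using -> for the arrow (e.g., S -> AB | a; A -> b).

S -> a | aC | ab | bb; C -> aS | ba; Z -> a | ab

Unit productions: S->Z.
Unit pairs (A ⇒* B via units): (S,Z).
S: inherits non-unit rules of {S, Z} → a | aC | ab | bb.
C: inherits non-unit rules of {C} → aS | ba.
Z: inherits non-unit rules of {Z} → a | ab.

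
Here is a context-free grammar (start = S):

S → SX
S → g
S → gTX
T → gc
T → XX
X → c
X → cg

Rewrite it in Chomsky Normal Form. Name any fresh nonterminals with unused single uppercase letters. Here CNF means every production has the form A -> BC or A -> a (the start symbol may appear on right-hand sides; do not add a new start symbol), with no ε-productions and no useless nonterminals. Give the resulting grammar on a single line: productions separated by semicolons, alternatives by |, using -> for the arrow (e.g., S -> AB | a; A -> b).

No ε-productions.
No unit productions to eliminate.
TERM: introduce B -> c, A -> g and substitute in every rule of length ≥2.
BIN: S -> ATX becomes S -> AC, C -> TX.

S -> g | AC | SX; A -> g; B -> c; C -> TX; T -> AB | XX; X -> c | BA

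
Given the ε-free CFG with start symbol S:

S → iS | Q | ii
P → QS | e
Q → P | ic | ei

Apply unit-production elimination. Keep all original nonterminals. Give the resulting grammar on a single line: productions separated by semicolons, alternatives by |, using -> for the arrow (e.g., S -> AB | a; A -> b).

S -> e | QS | ei | iS | ic | ii; P -> e | QS; Q -> e | QS | ei | ic

Unit productions: Q->P, S->Q.
Unit pairs (A ⇒* B via units): (Q,P), (S,P), (S,Q).
S: inherits non-unit rules of {P, Q, S} → QS | e | ei | iS | ic | ii.
P: inherits non-unit rules of {P} → QS | e.
Q: inherits non-unit rules of {P, Q} → QS | e | ei | ic.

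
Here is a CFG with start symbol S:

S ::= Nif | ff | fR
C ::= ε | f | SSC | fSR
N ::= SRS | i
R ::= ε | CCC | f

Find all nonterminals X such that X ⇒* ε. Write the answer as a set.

{C, R}

Directly nullable (have an ε-rule): {C, R}.
Not nullable: N, S — each has a terminal in every rule's right-hand side or depends on a non-nullable symbol.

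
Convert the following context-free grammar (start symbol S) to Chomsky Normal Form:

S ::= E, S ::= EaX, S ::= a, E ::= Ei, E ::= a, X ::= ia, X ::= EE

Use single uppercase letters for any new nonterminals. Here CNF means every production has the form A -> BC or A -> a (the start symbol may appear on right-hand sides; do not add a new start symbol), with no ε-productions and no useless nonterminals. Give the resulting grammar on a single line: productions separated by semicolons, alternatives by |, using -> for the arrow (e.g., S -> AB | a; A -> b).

S -> a | EA | EC; A -> i; B -> a; C -> BX; E -> a | EA; X -> AB | EE

No ε-productions.
After unit-elimination: S -> a | Ei | EaX; E -> a | Ei; X -> EE | ia.
TERM: introduce B -> a, A -> i and substitute in every rule of length ≥2.
BIN: S -> EBX becomes S -> EC, C -> BX.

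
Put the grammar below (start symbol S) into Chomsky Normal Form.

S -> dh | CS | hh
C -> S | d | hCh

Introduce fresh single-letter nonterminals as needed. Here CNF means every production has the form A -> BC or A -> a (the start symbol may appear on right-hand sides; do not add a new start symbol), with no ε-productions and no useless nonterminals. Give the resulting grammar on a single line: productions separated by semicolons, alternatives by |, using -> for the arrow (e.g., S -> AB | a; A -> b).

No ε-productions.
After unit-elimination: S -> CS | dh | hh; C -> d | CS | dh | hh | hCh.
TERM: introduce A -> d, B -> h and substitute in every rule of length ≥2.
BIN: C -> BCB becomes C -> BD, D -> CB.

S -> AB | BB | CS; A -> d; B -> h; C -> d | AB | BB | BD | CS; D -> CB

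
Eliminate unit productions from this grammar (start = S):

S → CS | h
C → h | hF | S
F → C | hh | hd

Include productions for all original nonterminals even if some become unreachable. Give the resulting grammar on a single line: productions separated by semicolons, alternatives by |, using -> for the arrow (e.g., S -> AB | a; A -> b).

S -> h | CS; C -> h | CS | hF; F -> h | CS | hF | hd | hh

Unit productions: C->S, F->C.
Unit pairs (A ⇒* B via units): (C,S), (F,C), (F,S).
S: inherits non-unit rules of {S} → CS | h.
C: inherits non-unit rules of {C, S} → CS | h | hF.
F: inherits non-unit rules of {C, F, S} → CS | h | hF | hd | hh.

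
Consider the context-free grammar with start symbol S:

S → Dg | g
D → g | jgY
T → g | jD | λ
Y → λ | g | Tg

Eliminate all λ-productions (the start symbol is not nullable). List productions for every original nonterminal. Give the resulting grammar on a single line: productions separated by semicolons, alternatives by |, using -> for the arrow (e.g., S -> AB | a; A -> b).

Nullable set: {T, Y}.
D -> jgY: Y nullable, giving jg | jgY.
Drop T -> λ.
Drop Y -> λ.
Y -> Tg: T nullable, giving Tg | g.
Unchanged (no nullable symbols): S -> Dg; S -> g; D -> g; T -> g; T -> jD; Y -> g.

S -> g | Dg; D -> g | jg | jgY; T -> g | jD; Y -> g | Tg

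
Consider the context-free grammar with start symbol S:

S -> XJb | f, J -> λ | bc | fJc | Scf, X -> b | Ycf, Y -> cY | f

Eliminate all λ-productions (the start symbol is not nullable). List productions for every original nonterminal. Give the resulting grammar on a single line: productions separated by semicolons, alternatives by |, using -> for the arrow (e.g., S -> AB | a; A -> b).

S -> f | Xb | XJb; J -> bc | fc | Scf | fJc; X -> b | Ycf; Y -> f | cY

Nullable set: {J}.
S -> XJb: J nullable, giving XJb | Xb.
Drop J -> λ.
J -> fJc: J nullable, giving fJc | fc.
Unchanged (no nullable symbols): S -> f; J -> Scf; J -> bc; X -> Ycf; X -> b; Y -> cY; Y -> f.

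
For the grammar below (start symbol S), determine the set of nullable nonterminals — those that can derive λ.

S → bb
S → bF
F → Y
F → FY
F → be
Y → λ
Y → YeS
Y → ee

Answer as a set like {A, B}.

Directly nullable (have an ε-rule): {Y}.
F is nullable via F -> Y (every symbol on the right is already known nullable).
Not nullable: S — each has a terminal in every rule's right-hand side or depends on a non-nullable symbol.

{F, Y}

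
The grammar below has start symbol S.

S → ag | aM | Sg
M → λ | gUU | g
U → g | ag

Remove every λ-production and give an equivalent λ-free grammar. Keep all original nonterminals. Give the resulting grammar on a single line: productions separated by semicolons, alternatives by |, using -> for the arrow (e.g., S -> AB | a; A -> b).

Nullable set: {M}.
S -> aM: M nullable, giving a | aM.
Drop M -> λ.
Unchanged (no nullable symbols): S -> Sg; S -> ag; M -> g; M -> gUU; U -> ag; U -> g.

S -> a | Sg | aM | ag; M -> g | gUU; U -> g | ag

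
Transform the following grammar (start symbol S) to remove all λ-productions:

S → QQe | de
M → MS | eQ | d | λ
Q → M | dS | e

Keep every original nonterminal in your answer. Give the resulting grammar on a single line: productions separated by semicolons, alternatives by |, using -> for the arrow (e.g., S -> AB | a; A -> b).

Nullable set: {M, Q}.
S -> QQe: Q, Q nullable, giving QQe | Qe | e.
Drop M -> λ.
M -> MS: M nullable, giving MS | S.
M -> eQ: Q nullable, giving e | eQ.
Q -> M: M nullable, giving M.
Unchanged (no nullable symbols): S -> de; M -> d; Q -> dS; Q -> e.

S -> e | Qe | de | QQe; M -> S | d | e | MS | eQ; Q -> M | e | dS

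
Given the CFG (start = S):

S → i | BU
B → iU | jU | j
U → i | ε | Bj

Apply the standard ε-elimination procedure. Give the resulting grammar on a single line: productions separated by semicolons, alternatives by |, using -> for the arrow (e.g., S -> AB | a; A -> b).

S -> B | i | BU; B -> i | j | iU | jU; U -> i | Bj

Nullable set: {U}.
S -> BU: U nullable, giving B | BU.
B -> iU: U nullable, giving i | iU.
B -> jU: U nullable, giving j | jU.
Drop U -> ε.
Unchanged (no nullable symbols): S -> i; B -> j; U -> Bj; U -> i.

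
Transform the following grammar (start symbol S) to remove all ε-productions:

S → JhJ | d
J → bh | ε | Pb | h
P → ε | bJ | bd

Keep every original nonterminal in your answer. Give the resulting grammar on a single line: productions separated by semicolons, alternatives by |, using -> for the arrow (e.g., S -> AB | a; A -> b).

Nullable set: {J, P}.
S -> JhJ: J, J nullable, giving Jh | JhJ | h | hJ.
Drop J -> ε.
J -> Pb: P nullable, giving Pb | b.
Drop P -> ε.
P -> bJ: J nullable, giving b | bJ.
Unchanged (no nullable symbols): S -> d; J -> bh; J -> h; P -> bd.

S -> d | h | Jh | hJ | JhJ; J -> b | h | Pb | bh; P -> b | bJ | bd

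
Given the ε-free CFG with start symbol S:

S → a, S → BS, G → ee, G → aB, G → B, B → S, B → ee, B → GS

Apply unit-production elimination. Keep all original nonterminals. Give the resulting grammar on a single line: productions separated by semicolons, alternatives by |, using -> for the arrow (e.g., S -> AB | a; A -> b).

S -> a | BS; B -> a | BS | GS | ee; G -> a | BS | GS | aB | ee

Unit productions: B->S, G->B.
Unit pairs (A ⇒* B via units): (B,S), (G,B), (G,S).
S: inherits non-unit rules of {S} → BS | a.
B: inherits non-unit rules of {B, S} → BS | GS | a | ee.
G: inherits non-unit rules of {B, G, S} → BS | GS | a | aB | ee.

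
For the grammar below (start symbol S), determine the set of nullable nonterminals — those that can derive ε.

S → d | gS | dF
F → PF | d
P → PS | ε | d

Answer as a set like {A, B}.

{P}

Directly nullable (have an ε-rule): {P}.
Not nullable: F, S — each has a terminal in every rule's right-hand side or depends on a non-nullable symbol.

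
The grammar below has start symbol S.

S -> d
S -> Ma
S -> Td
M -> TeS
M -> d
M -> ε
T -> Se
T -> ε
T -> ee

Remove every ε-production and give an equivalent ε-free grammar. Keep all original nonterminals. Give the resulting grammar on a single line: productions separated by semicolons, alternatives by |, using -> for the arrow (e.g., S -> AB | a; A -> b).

S -> a | d | Ma | Td; M -> d | eS | TeS; T -> Se | ee

Nullable set: {M, T}.
S -> Ma: M nullable, giving Ma | a.
S -> Td: T nullable, giving Td | d.
Drop M -> ε.
M -> TeS: T nullable, giving TeS | eS.
Drop T -> ε.
Unchanged (no nullable symbols): S -> d; M -> d; T -> Se; T -> ee.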